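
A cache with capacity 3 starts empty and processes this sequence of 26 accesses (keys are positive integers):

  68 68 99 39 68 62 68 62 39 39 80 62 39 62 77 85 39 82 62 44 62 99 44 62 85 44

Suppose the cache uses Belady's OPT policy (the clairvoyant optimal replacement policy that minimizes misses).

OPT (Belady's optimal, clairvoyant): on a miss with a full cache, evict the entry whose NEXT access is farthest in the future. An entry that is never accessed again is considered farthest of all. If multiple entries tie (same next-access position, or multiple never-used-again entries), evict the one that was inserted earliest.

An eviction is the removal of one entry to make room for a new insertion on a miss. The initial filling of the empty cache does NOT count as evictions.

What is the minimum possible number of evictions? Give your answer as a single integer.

Answer: 8

Derivation:
OPT (Belady) simulation (capacity=3):
  1. access 68: MISS. Cache: [68]
  2. access 68: HIT. Next use of 68: step 5. Cache: [68]
  3. access 99: MISS. Cache: [68 99]
  4. access 39: MISS. Cache: [68 99 39]
  5. access 68: HIT. Next use of 68: step 7. Cache: [68 99 39]
  6. access 62: MISS, evict 99 (next use: step 22). Cache: [68 39 62]
  7. access 68: HIT. Next use of 68: never. Cache: [68 39 62]
  8. access 62: HIT. Next use of 62: step 12. Cache: [68 39 62]
  9. access 39: HIT. Next use of 39: step 10. Cache: [68 39 62]
  10. access 39: HIT. Next use of 39: step 13. Cache: [68 39 62]
  11. access 80: MISS, evict 68 (next use: never). Cache: [39 62 80]
  12. access 62: HIT. Next use of 62: step 14. Cache: [39 62 80]
  13. access 39: HIT. Next use of 39: step 17. Cache: [39 62 80]
  14. access 62: HIT. Next use of 62: step 19. Cache: [39 62 80]
  15. access 77: MISS, evict 80 (next use: never). Cache: [39 62 77]
  16. access 85: MISS, evict 77 (next use: never). Cache: [39 62 85]
  17. access 39: HIT. Next use of 39: never. Cache: [39 62 85]
  18. access 82: MISS, evict 39 (next use: never). Cache: [62 85 82]
  19. access 62: HIT. Next use of 62: step 21. Cache: [62 85 82]
  20. access 44: MISS, evict 82 (next use: never). Cache: [62 85 44]
  21. access 62: HIT. Next use of 62: step 24. Cache: [62 85 44]
  22. access 99: MISS, evict 85 (next use: step 25). Cache: [62 44 99]
  23. access 44: HIT. Next use of 44: step 26. Cache: [62 44 99]
  24. access 62: HIT. Next use of 62: never. Cache: [62 44 99]
  25. access 85: MISS, evict 62 (next use: never). Cache: [44 99 85]
  26. access 44: HIT. Next use of 44: never. Cache: [44 99 85]
Total: 15 hits, 11 misses, 8 evictions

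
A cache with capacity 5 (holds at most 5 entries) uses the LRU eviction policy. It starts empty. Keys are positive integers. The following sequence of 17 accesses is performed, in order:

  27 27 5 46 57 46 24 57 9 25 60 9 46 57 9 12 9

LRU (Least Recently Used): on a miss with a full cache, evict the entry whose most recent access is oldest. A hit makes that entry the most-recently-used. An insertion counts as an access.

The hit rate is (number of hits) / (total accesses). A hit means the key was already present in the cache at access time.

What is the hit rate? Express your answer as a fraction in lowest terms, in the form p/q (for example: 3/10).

Answer: 7/17

Derivation:
LRU simulation (capacity=5):
  1. access 27: MISS. Cache (LRU->MRU): [27]
  2. access 27: HIT. Cache (LRU->MRU): [27]
  3. access 5: MISS. Cache (LRU->MRU): [27 5]
  4. access 46: MISS. Cache (LRU->MRU): [27 5 46]
  5. access 57: MISS. Cache (LRU->MRU): [27 5 46 57]
  6. access 46: HIT. Cache (LRU->MRU): [27 5 57 46]
  7. access 24: MISS. Cache (LRU->MRU): [27 5 57 46 24]
  8. access 57: HIT. Cache (LRU->MRU): [27 5 46 24 57]
  9. access 9: MISS, evict 27. Cache (LRU->MRU): [5 46 24 57 9]
  10. access 25: MISS, evict 5. Cache (LRU->MRU): [46 24 57 9 25]
  11. access 60: MISS, evict 46. Cache (LRU->MRU): [24 57 9 25 60]
  12. access 9: HIT. Cache (LRU->MRU): [24 57 25 60 9]
  13. access 46: MISS, evict 24. Cache (LRU->MRU): [57 25 60 9 46]
  14. access 57: HIT. Cache (LRU->MRU): [25 60 9 46 57]
  15. access 9: HIT. Cache (LRU->MRU): [25 60 46 57 9]
  16. access 12: MISS, evict 25. Cache (LRU->MRU): [60 46 57 9 12]
  17. access 9: HIT. Cache (LRU->MRU): [60 46 57 12 9]
Total: 7 hits, 10 misses, 5 evictions

Hit rate = 7/17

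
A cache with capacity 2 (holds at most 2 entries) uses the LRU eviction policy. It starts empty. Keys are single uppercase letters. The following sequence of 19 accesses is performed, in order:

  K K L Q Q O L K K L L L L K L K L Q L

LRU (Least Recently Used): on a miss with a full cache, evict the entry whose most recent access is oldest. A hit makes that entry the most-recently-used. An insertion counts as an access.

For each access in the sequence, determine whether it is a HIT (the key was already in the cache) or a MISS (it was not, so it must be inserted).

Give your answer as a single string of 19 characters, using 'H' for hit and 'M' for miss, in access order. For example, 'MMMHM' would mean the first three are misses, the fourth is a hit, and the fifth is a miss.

LRU simulation (capacity=2):
  1. access K: MISS. Cache (LRU->MRU): [K]
  2. access K: HIT. Cache (LRU->MRU): [K]
  3. access L: MISS. Cache (LRU->MRU): [K L]
  4. access Q: MISS, evict K. Cache (LRU->MRU): [L Q]
  5. access Q: HIT. Cache (LRU->MRU): [L Q]
  6. access O: MISS, evict L. Cache (LRU->MRU): [Q O]
  7. access L: MISS, evict Q. Cache (LRU->MRU): [O L]
  8. access K: MISS, evict O. Cache (LRU->MRU): [L K]
  9. access K: HIT. Cache (LRU->MRU): [L K]
  10. access L: HIT. Cache (LRU->MRU): [K L]
  11. access L: HIT. Cache (LRU->MRU): [K L]
  12. access L: HIT. Cache (LRU->MRU): [K L]
  13. access L: HIT. Cache (LRU->MRU): [K L]
  14. access K: HIT. Cache (LRU->MRU): [L K]
  15. access L: HIT. Cache (LRU->MRU): [K L]
  16. access K: HIT. Cache (LRU->MRU): [L K]
  17. access L: HIT. Cache (LRU->MRU): [K L]
  18. access Q: MISS, evict K. Cache (LRU->MRU): [L Q]
  19. access L: HIT. Cache (LRU->MRU): [Q L]
Total: 12 hits, 7 misses, 5 evictions

Answer: MHMMHMMMHHHHHHHHHMH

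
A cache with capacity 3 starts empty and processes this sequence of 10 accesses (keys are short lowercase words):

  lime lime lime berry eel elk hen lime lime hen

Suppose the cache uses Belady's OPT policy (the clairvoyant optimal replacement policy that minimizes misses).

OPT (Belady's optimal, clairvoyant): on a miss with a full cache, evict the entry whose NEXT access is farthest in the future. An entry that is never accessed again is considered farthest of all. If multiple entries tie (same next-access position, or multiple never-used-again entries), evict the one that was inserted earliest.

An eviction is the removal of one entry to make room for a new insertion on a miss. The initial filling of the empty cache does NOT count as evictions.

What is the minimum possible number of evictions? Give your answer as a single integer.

Answer: 2

Derivation:
OPT (Belady) simulation (capacity=3):
  1. access lime: MISS. Cache: [lime]
  2. access lime: HIT. Next use of lime: step 3. Cache: [lime]
  3. access lime: HIT. Next use of lime: step 8. Cache: [lime]
  4. access berry: MISS. Cache: [lime berry]
  5. access eel: MISS. Cache: [lime berry eel]
  6. access elk: MISS, evict berry (next use: never). Cache: [lime eel elk]
  7. access hen: MISS, evict eel (next use: never). Cache: [lime elk hen]
  8. access lime: HIT. Next use of lime: step 9. Cache: [lime elk hen]
  9. access lime: HIT. Next use of lime: never. Cache: [lime elk hen]
  10. access hen: HIT. Next use of hen: never. Cache: [lime elk hen]
Total: 5 hits, 5 misses, 2 evictions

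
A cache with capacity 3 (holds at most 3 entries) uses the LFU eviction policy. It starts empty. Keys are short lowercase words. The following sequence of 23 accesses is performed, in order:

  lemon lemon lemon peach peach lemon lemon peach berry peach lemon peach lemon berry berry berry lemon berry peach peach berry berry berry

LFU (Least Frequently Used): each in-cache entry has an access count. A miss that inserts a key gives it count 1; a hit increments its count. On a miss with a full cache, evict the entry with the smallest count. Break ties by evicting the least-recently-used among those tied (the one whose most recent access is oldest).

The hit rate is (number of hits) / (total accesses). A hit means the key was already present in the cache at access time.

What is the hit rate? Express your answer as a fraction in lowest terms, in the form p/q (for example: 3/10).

LFU simulation (capacity=3):
  1. access lemon: MISS. Cache: [lemon(c=1)]
  2. access lemon: HIT, count now 2. Cache: [lemon(c=2)]
  3. access lemon: HIT, count now 3. Cache: [lemon(c=3)]
  4. access peach: MISS. Cache: [peach(c=1) lemon(c=3)]
  5. access peach: HIT, count now 2. Cache: [peach(c=2) lemon(c=3)]
  6. access lemon: HIT, count now 4. Cache: [peach(c=2) lemon(c=4)]
  7. access lemon: HIT, count now 5. Cache: [peach(c=2) lemon(c=5)]
  8. access peach: HIT, count now 3. Cache: [peach(c=3) lemon(c=5)]
  9. access berry: MISS. Cache: [berry(c=1) peach(c=3) lemon(c=5)]
  10. access peach: HIT, count now 4. Cache: [berry(c=1) peach(c=4) lemon(c=5)]
  11. access lemon: HIT, count now 6. Cache: [berry(c=1) peach(c=4) lemon(c=6)]
  12. access peach: HIT, count now 5. Cache: [berry(c=1) peach(c=5) lemon(c=6)]
  13. access lemon: HIT, count now 7. Cache: [berry(c=1) peach(c=5) lemon(c=7)]
  14. access berry: HIT, count now 2. Cache: [berry(c=2) peach(c=5) lemon(c=7)]
  15. access berry: HIT, count now 3. Cache: [berry(c=3) peach(c=5) lemon(c=7)]
  16. access berry: HIT, count now 4. Cache: [berry(c=4) peach(c=5) lemon(c=7)]
  17. access lemon: HIT, count now 8. Cache: [berry(c=4) peach(c=5) lemon(c=8)]
  18. access berry: HIT, count now 5. Cache: [peach(c=5) berry(c=5) lemon(c=8)]
  19. access peach: HIT, count now 6. Cache: [berry(c=5) peach(c=6) lemon(c=8)]
  20. access peach: HIT, count now 7. Cache: [berry(c=5) peach(c=7) lemon(c=8)]
  21. access berry: HIT, count now 6. Cache: [berry(c=6) peach(c=7) lemon(c=8)]
  22. access berry: HIT, count now 7. Cache: [peach(c=7) berry(c=7) lemon(c=8)]
  23. access berry: HIT, count now 8. Cache: [peach(c=7) lemon(c=8) berry(c=8)]
Total: 20 hits, 3 misses, 0 evictions

Hit rate = 20/23

Answer: 20/23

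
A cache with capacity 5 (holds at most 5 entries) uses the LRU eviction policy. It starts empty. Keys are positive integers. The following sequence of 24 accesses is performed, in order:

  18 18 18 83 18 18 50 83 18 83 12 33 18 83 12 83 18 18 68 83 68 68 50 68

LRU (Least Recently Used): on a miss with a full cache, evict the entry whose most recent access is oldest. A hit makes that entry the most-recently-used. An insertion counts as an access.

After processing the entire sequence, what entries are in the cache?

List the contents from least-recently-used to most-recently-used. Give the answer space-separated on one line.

Answer: 12 18 83 50 68

Derivation:
LRU simulation (capacity=5):
  1. access 18: MISS. Cache (LRU->MRU): [18]
  2. access 18: HIT. Cache (LRU->MRU): [18]
  3. access 18: HIT. Cache (LRU->MRU): [18]
  4. access 83: MISS. Cache (LRU->MRU): [18 83]
  5. access 18: HIT. Cache (LRU->MRU): [83 18]
  6. access 18: HIT. Cache (LRU->MRU): [83 18]
  7. access 50: MISS. Cache (LRU->MRU): [83 18 50]
  8. access 83: HIT. Cache (LRU->MRU): [18 50 83]
  9. access 18: HIT. Cache (LRU->MRU): [50 83 18]
  10. access 83: HIT. Cache (LRU->MRU): [50 18 83]
  11. access 12: MISS. Cache (LRU->MRU): [50 18 83 12]
  12. access 33: MISS. Cache (LRU->MRU): [50 18 83 12 33]
  13. access 18: HIT. Cache (LRU->MRU): [50 83 12 33 18]
  14. access 83: HIT. Cache (LRU->MRU): [50 12 33 18 83]
  15. access 12: HIT. Cache (LRU->MRU): [50 33 18 83 12]
  16. access 83: HIT. Cache (LRU->MRU): [50 33 18 12 83]
  17. access 18: HIT. Cache (LRU->MRU): [50 33 12 83 18]
  18. access 18: HIT. Cache (LRU->MRU): [50 33 12 83 18]
  19. access 68: MISS, evict 50. Cache (LRU->MRU): [33 12 83 18 68]
  20. access 83: HIT. Cache (LRU->MRU): [33 12 18 68 83]
  21. access 68: HIT. Cache (LRU->MRU): [33 12 18 83 68]
  22. access 68: HIT. Cache (LRU->MRU): [33 12 18 83 68]
  23. access 50: MISS, evict 33. Cache (LRU->MRU): [12 18 83 68 50]
  24. access 68: HIT. Cache (LRU->MRU): [12 18 83 50 68]
Total: 17 hits, 7 misses, 2 evictions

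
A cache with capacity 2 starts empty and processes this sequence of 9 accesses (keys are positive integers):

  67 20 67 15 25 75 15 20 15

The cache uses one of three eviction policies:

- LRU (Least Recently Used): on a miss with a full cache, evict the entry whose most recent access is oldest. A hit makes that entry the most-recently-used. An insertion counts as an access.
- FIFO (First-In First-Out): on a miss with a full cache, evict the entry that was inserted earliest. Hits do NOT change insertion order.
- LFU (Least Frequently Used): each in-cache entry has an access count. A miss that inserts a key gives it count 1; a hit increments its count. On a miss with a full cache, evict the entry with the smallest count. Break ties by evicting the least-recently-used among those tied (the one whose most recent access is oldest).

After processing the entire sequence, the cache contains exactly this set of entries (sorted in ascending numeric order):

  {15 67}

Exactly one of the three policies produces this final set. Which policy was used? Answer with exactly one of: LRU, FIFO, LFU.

Answer: LFU

Derivation:
Simulating under each policy and comparing final sets:
  LRU: final set = {15 20} -> differs
  FIFO: final set = {15 20} -> differs
  LFU: final set = {15 67} -> MATCHES target
Only LFU produces the target set.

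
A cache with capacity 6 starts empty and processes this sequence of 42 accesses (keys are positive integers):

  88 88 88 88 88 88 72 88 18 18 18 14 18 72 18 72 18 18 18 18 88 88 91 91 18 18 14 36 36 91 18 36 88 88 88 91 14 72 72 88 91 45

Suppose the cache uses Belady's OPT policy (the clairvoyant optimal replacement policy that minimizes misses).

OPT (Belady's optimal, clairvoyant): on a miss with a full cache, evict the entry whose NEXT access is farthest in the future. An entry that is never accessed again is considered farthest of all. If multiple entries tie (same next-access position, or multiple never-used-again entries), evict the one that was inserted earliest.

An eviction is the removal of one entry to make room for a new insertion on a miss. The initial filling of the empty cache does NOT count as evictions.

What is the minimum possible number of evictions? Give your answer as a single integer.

OPT (Belady) simulation (capacity=6):
  1. access 88: MISS. Cache: [88]
  2. access 88: HIT. Next use of 88: step 3. Cache: [88]
  3. access 88: HIT. Next use of 88: step 4. Cache: [88]
  4. access 88: HIT. Next use of 88: step 5. Cache: [88]
  5. access 88: HIT. Next use of 88: step 6. Cache: [88]
  6. access 88: HIT. Next use of 88: step 8. Cache: [88]
  7. access 72: MISS. Cache: [88 72]
  8. access 88: HIT. Next use of 88: step 21. Cache: [88 72]
  9. access 18: MISS. Cache: [88 72 18]
  10. access 18: HIT. Next use of 18: step 11. Cache: [88 72 18]
  11. access 18: HIT. Next use of 18: step 13. Cache: [88 72 18]
  12. access 14: MISS. Cache: [88 72 18 14]
  13. access 18: HIT. Next use of 18: step 15. Cache: [88 72 18 14]
  14. access 72: HIT. Next use of 72: step 16. Cache: [88 72 18 14]
  15. access 18: HIT. Next use of 18: step 17. Cache: [88 72 18 14]
  16. access 72: HIT. Next use of 72: step 38. Cache: [88 72 18 14]
  17. access 18: HIT. Next use of 18: step 18. Cache: [88 72 18 14]
  18. access 18: HIT. Next use of 18: step 19. Cache: [88 72 18 14]
  19. access 18: HIT. Next use of 18: step 20. Cache: [88 72 18 14]
  20. access 18: HIT. Next use of 18: step 25. Cache: [88 72 18 14]
  21. access 88: HIT. Next use of 88: step 22. Cache: [88 72 18 14]
  22. access 88: HIT. Next use of 88: step 33. Cache: [88 72 18 14]
  23. access 91: MISS. Cache: [88 72 18 14 91]
  24. access 91: HIT. Next use of 91: step 30. Cache: [88 72 18 14 91]
  25. access 18: HIT. Next use of 18: step 26. Cache: [88 72 18 14 91]
  26. access 18: HIT. Next use of 18: step 31. Cache: [88 72 18 14 91]
  27. access 14: HIT. Next use of 14: step 37. Cache: [88 72 18 14 91]
  28. access 36: MISS. Cache: [88 72 18 14 91 36]
  29. access 36: HIT. Next use of 36: step 32. Cache: [88 72 18 14 91 36]
  30. access 91: HIT. Next use of 91: step 36. Cache: [88 72 18 14 91 36]
  31. access 18: HIT. Next use of 18: never. Cache: [88 72 18 14 91 36]
  32. access 36: HIT. Next use of 36: never. Cache: [88 72 18 14 91 36]
  33. access 88: HIT. Next use of 88: step 34. Cache: [88 72 18 14 91 36]
  34. access 88: HIT. Next use of 88: step 35. Cache: [88 72 18 14 91 36]
  35. access 88: HIT. Next use of 88: step 40. Cache: [88 72 18 14 91 36]
  36. access 91: HIT. Next use of 91: step 41. Cache: [88 72 18 14 91 36]
  37. access 14: HIT. Next use of 14: never. Cache: [88 72 18 14 91 36]
  38. access 72: HIT. Next use of 72: step 39. Cache: [88 72 18 14 91 36]
  39. access 72: HIT. Next use of 72: never. Cache: [88 72 18 14 91 36]
  40. access 88: HIT. Next use of 88: never. Cache: [88 72 18 14 91 36]
  41. access 91: HIT. Next use of 91: never. Cache: [88 72 18 14 91 36]
  42. access 45: MISS, evict 88 (next use: never). Cache: [72 18 14 91 36 45]
Total: 35 hits, 7 misses, 1 evictions

Answer: 1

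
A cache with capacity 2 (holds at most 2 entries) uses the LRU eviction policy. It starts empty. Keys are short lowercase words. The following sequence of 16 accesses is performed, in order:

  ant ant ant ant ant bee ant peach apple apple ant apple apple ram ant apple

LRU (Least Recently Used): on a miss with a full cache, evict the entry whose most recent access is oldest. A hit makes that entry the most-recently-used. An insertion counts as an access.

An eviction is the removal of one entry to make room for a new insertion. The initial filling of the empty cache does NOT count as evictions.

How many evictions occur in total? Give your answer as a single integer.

Answer: 6

Derivation:
LRU simulation (capacity=2):
  1. access ant: MISS. Cache (LRU->MRU): [ant]
  2. access ant: HIT. Cache (LRU->MRU): [ant]
  3. access ant: HIT. Cache (LRU->MRU): [ant]
  4. access ant: HIT. Cache (LRU->MRU): [ant]
  5. access ant: HIT. Cache (LRU->MRU): [ant]
  6. access bee: MISS. Cache (LRU->MRU): [ant bee]
  7. access ant: HIT. Cache (LRU->MRU): [bee ant]
  8. access peach: MISS, evict bee. Cache (LRU->MRU): [ant peach]
  9. access apple: MISS, evict ant. Cache (LRU->MRU): [peach apple]
  10. access apple: HIT. Cache (LRU->MRU): [peach apple]
  11. access ant: MISS, evict peach. Cache (LRU->MRU): [apple ant]
  12. access apple: HIT. Cache (LRU->MRU): [ant apple]
  13. access apple: HIT. Cache (LRU->MRU): [ant apple]
  14. access ram: MISS, evict ant. Cache (LRU->MRU): [apple ram]
  15. access ant: MISS, evict apple. Cache (LRU->MRU): [ram ant]
  16. access apple: MISS, evict ram. Cache (LRU->MRU): [ant apple]
Total: 8 hits, 8 misses, 6 evictions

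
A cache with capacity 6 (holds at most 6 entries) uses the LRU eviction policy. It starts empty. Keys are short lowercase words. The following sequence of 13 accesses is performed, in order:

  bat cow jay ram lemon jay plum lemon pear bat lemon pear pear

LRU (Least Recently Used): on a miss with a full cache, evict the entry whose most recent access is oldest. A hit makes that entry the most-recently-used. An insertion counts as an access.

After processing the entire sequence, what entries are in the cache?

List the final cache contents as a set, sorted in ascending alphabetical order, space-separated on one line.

LRU simulation (capacity=6):
  1. access bat: MISS. Cache (LRU->MRU): [bat]
  2. access cow: MISS. Cache (LRU->MRU): [bat cow]
  3. access jay: MISS. Cache (LRU->MRU): [bat cow jay]
  4. access ram: MISS. Cache (LRU->MRU): [bat cow jay ram]
  5. access lemon: MISS. Cache (LRU->MRU): [bat cow jay ram lemon]
  6. access jay: HIT. Cache (LRU->MRU): [bat cow ram lemon jay]
  7. access plum: MISS. Cache (LRU->MRU): [bat cow ram lemon jay plum]
  8. access lemon: HIT. Cache (LRU->MRU): [bat cow ram jay plum lemon]
  9. access pear: MISS, evict bat. Cache (LRU->MRU): [cow ram jay plum lemon pear]
  10. access bat: MISS, evict cow. Cache (LRU->MRU): [ram jay plum lemon pear bat]
  11. access lemon: HIT. Cache (LRU->MRU): [ram jay plum pear bat lemon]
  12. access pear: HIT. Cache (LRU->MRU): [ram jay plum bat lemon pear]
  13. access pear: HIT. Cache (LRU->MRU): [ram jay plum bat lemon pear]
Total: 5 hits, 8 misses, 2 evictions

Answer: bat jay lemon pear plum ram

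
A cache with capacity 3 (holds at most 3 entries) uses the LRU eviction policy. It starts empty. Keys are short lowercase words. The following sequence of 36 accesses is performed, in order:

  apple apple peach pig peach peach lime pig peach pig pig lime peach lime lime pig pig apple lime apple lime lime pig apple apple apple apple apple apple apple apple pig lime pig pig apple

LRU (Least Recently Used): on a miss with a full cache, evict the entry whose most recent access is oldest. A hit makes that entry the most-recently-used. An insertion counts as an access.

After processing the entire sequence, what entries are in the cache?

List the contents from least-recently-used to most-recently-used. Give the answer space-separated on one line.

Answer: lime pig apple

Derivation:
LRU simulation (capacity=3):
  1. access apple: MISS. Cache (LRU->MRU): [apple]
  2. access apple: HIT. Cache (LRU->MRU): [apple]
  3. access peach: MISS. Cache (LRU->MRU): [apple peach]
  4. access pig: MISS. Cache (LRU->MRU): [apple peach pig]
  5. access peach: HIT. Cache (LRU->MRU): [apple pig peach]
  6. access peach: HIT. Cache (LRU->MRU): [apple pig peach]
  7. access lime: MISS, evict apple. Cache (LRU->MRU): [pig peach lime]
  8. access pig: HIT. Cache (LRU->MRU): [peach lime pig]
  9. access peach: HIT. Cache (LRU->MRU): [lime pig peach]
  10. access pig: HIT. Cache (LRU->MRU): [lime peach pig]
  11. access pig: HIT. Cache (LRU->MRU): [lime peach pig]
  12. access lime: HIT. Cache (LRU->MRU): [peach pig lime]
  13. access peach: HIT. Cache (LRU->MRU): [pig lime peach]
  14. access lime: HIT. Cache (LRU->MRU): [pig peach lime]
  15. access lime: HIT. Cache (LRU->MRU): [pig peach lime]
  16. access pig: HIT. Cache (LRU->MRU): [peach lime pig]
  17. access pig: HIT. Cache (LRU->MRU): [peach lime pig]
  18. access apple: MISS, evict peach. Cache (LRU->MRU): [lime pig apple]
  19. access lime: HIT. Cache (LRU->MRU): [pig apple lime]
  20. access apple: HIT. Cache (LRU->MRU): [pig lime apple]
  21. access lime: HIT. Cache (LRU->MRU): [pig apple lime]
  22. access lime: HIT. Cache (LRU->MRU): [pig apple lime]
  23. access pig: HIT. Cache (LRU->MRU): [apple lime pig]
  24. access apple: HIT. Cache (LRU->MRU): [lime pig apple]
  25. access apple: HIT. Cache (LRU->MRU): [lime pig apple]
  26. access apple: HIT. Cache (LRU->MRU): [lime pig apple]
  27. access apple: HIT. Cache (LRU->MRU): [lime pig apple]
  28. access apple: HIT. Cache (LRU->MRU): [lime pig apple]
  29. access apple: HIT. Cache (LRU->MRU): [lime pig apple]
  30. access apple: HIT. Cache (LRU->MRU): [lime pig apple]
  31. access apple: HIT. Cache (LRU->MRU): [lime pig apple]
  32. access pig: HIT. Cache (LRU->MRU): [lime apple pig]
  33. access lime: HIT. Cache (LRU->MRU): [apple pig lime]
  34. access pig: HIT. Cache (LRU->MRU): [apple lime pig]
  35. access pig: HIT. Cache (LRU->MRU): [apple lime pig]
  36. access apple: HIT. Cache (LRU->MRU): [lime pig apple]
Total: 31 hits, 5 misses, 2 evictions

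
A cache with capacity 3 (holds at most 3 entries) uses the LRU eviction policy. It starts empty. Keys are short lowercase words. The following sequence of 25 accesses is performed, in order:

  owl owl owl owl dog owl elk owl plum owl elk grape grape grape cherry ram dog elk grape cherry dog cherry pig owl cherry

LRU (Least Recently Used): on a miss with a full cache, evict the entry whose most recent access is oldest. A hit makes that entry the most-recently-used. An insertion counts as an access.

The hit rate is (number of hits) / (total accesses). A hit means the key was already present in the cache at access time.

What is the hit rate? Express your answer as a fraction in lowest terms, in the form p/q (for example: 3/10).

LRU simulation (capacity=3):
  1. access owl: MISS. Cache (LRU->MRU): [owl]
  2. access owl: HIT. Cache (LRU->MRU): [owl]
  3. access owl: HIT. Cache (LRU->MRU): [owl]
  4. access owl: HIT. Cache (LRU->MRU): [owl]
  5. access dog: MISS. Cache (LRU->MRU): [owl dog]
  6. access owl: HIT. Cache (LRU->MRU): [dog owl]
  7. access elk: MISS. Cache (LRU->MRU): [dog owl elk]
  8. access owl: HIT. Cache (LRU->MRU): [dog elk owl]
  9. access plum: MISS, evict dog. Cache (LRU->MRU): [elk owl plum]
  10. access owl: HIT. Cache (LRU->MRU): [elk plum owl]
  11. access elk: HIT. Cache (LRU->MRU): [plum owl elk]
  12. access grape: MISS, evict plum. Cache (LRU->MRU): [owl elk grape]
  13. access grape: HIT. Cache (LRU->MRU): [owl elk grape]
  14. access grape: HIT. Cache (LRU->MRU): [owl elk grape]
  15. access cherry: MISS, evict owl. Cache (LRU->MRU): [elk grape cherry]
  16. access ram: MISS, evict elk. Cache (LRU->MRU): [grape cherry ram]
  17. access dog: MISS, evict grape. Cache (LRU->MRU): [cherry ram dog]
  18. access elk: MISS, evict cherry. Cache (LRU->MRU): [ram dog elk]
  19. access grape: MISS, evict ram. Cache (LRU->MRU): [dog elk grape]
  20. access cherry: MISS, evict dog. Cache (LRU->MRU): [elk grape cherry]
  21. access dog: MISS, evict elk. Cache (LRU->MRU): [grape cherry dog]
  22. access cherry: HIT. Cache (LRU->MRU): [grape dog cherry]
  23. access pig: MISS, evict grape. Cache (LRU->MRU): [dog cherry pig]
  24. access owl: MISS, evict dog. Cache (LRU->MRU): [cherry pig owl]
  25. access cherry: HIT. Cache (LRU->MRU): [pig owl cherry]
Total: 11 hits, 14 misses, 11 evictions

Hit rate = 11/25

Answer: 11/25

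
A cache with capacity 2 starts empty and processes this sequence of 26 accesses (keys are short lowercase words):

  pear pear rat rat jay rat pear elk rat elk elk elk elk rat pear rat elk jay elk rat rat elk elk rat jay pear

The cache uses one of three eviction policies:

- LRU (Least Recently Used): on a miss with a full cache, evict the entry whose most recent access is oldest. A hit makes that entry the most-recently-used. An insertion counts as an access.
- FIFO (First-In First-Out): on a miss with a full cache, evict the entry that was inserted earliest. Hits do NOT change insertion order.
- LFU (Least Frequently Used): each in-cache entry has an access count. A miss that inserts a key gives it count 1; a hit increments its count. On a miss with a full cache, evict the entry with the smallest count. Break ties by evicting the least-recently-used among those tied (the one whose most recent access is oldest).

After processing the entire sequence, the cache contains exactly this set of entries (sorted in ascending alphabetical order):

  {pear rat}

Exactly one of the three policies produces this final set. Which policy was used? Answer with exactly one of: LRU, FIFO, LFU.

Answer: LFU

Derivation:
Simulating under each policy and comparing final sets:
  LRU: final set = {jay pear} -> differs
  FIFO: final set = {jay pear} -> differs
  LFU: final set = {pear rat} -> MATCHES target
Only LFU produces the target set.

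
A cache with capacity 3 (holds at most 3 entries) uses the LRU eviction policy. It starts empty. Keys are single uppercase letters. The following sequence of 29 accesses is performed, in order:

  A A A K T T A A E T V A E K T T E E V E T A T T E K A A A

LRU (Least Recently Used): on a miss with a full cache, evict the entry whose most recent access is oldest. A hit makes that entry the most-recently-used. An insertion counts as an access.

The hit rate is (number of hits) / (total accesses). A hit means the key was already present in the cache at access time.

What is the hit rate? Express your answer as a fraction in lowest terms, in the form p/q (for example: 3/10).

Answer: 16/29

Derivation:
LRU simulation (capacity=3):
  1. access A: MISS. Cache (LRU->MRU): [A]
  2. access A: HIT. Cache (LRU->MRU): [A]
  3. access A: HIT. Cache (LRU->MRU): [A]
  4. access K: MISS. Cache (LRU->MRU): [A K]
  5. access T: MISS. Cache (LRU->MRU): [A K T]
  6. access T: HIT. Cache (LRU->MRU): [A K T]
  7. access A: HIT. Cache (LRU->MRU): [K T A]
  8. access A: HIT. Cache (LRU->MRU): [K T A]
  9. access E: MISS, evict K. Cache (LRU->MRU): [T A E]
  10. access T: HIT. Cache (LRU->MRU): [A E T]
  11. access V: MISS, evict A. Cache (LRU->MRU): [E T V]
  12. access A: MISS, evict E. Cache (LRU->MRU): [T V A]
  13. access E: MISS, evict T. Cache (LRU->MRU): [V A E]
  14. access K: MISS, evict V. Cache (LRU->MRU): [A E K]
  15. access T: MISS, evict A. Cache (LRU->MRU): [E K T]
  16. access T: HIT. Cache (LRU->MRU): [E K T]
  17. access E: HIT. Cache (LRU->MRU): [K T E]
  18. access E: HIT. Cache (LRU->MRU): [K T E]
  19. access V: MISS, evict K. Cache (LRU->MRU): [T E V]
  20. access E: HIT. Cache (LRU->MRU): [T V E]
  21. access T: HIT. Cache (LRU->MRU): [V E T]
  22. access A: MISS, evict V. Cache (LRU->MRU): [E T A]
  23. access T: HIT. Cache (LRU->MRU): [E A T]
  24. access T: HIT. Cache (LRU->MRU): [E A T]
  25. access E: HIT. Cache (LRU->MRU): [A T E]
  26. access K: MISS, evict A. Cache (LRU->MRU): [T E K]
  27. access A: MISS, evict T. Cache (LRU->MRU): [E K A]
  28. access A: HIT. Cache (LRU->MRU): [E K A]
  29. access A: HIT. Cache (LRU->MRU): [E K A]
Total: 16 hits, 13 misses, 10 evictions

Hit rate = 16/29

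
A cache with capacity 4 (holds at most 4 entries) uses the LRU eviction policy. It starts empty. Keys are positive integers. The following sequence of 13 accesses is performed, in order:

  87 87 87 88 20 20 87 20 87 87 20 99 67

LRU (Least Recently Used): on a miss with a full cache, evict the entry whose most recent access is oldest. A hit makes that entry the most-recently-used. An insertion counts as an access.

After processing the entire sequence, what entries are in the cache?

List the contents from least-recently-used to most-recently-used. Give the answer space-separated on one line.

Answer: 87 20 99 67

Derivation:
LRU simulation (capacity=4):
  1. access 87: MISS. Cache (LRU->MRU): [87]
  2. access 87: HIT. Cache (LRU->MRU): [87]
  3. access 87: HIT. Cache (LRU->MRU): [87]
  4. access 88: MISS. Cache (LRU->MRU): [87 88]
  5. access 20: MISS. Cache (LRU->MRU): [87 88 20]
  6. access 20: HIT. Cache (LRU->MRU): [87 88 20]
  7. access 87: HIT. Cache (LRU->MRU): [88 20 87]
  8. access 20: HIT. Cache (LRU->MRU): [88 87 20]
  9. access 87: HIT. Cache (LRU->MRU): [88 20 87]
  10. access 87: HIT. Cache (LRU->MRU): [88 20 87]
  11. access 20: HIT. Cache (LRU->MRU): [88 87 20]
  12. access 99: MISS. Cache (LRU->MRU): [88 87 20 99]
  13. access 67: MISS, evict 88. Cache (LRU->MRU): [87 20 99 67]
Total: 8 hits, 5 misses, 1 evictions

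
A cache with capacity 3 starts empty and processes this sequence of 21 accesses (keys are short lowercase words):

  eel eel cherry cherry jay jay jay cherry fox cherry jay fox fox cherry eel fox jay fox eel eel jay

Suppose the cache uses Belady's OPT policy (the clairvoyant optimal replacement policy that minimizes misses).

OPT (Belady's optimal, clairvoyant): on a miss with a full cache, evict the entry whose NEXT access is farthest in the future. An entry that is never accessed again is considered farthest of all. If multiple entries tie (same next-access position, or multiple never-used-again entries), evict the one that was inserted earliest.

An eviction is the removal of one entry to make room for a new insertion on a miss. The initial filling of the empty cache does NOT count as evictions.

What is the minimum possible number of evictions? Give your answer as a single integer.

OPT (Belady) simulation (capacity=3):
  1. access eel: MISS. Cache: [eel]
  2. access eel: HIT. Next use of eel: step 15. Cache: [eel]
  3. access cherry: MISS. Cache: [eel cherry]
  4. access cherry: HIT. Next use of cherry: step 8. Cache: [eel cherry]
  5. access jay: MISS. Cache: [eel cherry jay]
  6. access jay: HIT. Next use of jay: step 7. Cache: [eel cherry jay]
  7. access jay: HIT. Next use of jay: step 11. Cache: [eel cherry jay]
  8. access cherry: HIT. Next use of cherry: step 10. Cache: [eel cherry jay]
  9. access fox: MISS, evict eel (next use: step 15). Cache: [cherry jay fox]
  10. access cherry: HIT. Next use of cherry: step 14. Cache: [cherry jay fox]
  11. access jay: HIT. Next use of jay: step 17. Cache: [cherry jay fox]
  12. access fox: HIT. Next use of fox: step 13. Cache: [cherry jay fox]
  13. access fox: HIT. Next use of fox: step 16. Cache: [cherry jay fox]
  14. access cherry: HIT. Next use of cherry: never. Cache: [cherry jay fox]
  15. access eel: MISS, evict cherry (next use: never). Cache: [jay fox eel]
  16. access fox: HIT. Next use of fox: step 18. Cache: [jay fox eel]
  17. access jay: HIT. Next use of jay: step 21. Cache: [jay fox eel]
  18. access fox: HIT. Next use of fox: never. Cache: [jay fox eel]
  19. access eel: HIT. Next use of eel: step 20. Cache: [jay fox eel]
  20. access eel: HIT. Next use of eel: never. Cache: [jay fox eel]
  21. access jay: HIT. Next use of jay: never. Cache: [jay fox eel]
Total: 16 hits, 5 misses, 2 evictions

Answer: 2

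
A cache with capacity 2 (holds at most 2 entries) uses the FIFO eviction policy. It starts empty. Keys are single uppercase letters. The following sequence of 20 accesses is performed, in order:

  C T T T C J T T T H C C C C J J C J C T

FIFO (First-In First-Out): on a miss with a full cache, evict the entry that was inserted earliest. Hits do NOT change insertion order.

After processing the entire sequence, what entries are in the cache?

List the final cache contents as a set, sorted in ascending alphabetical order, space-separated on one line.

FIFO simulation (capacity=2):
  1. access C: MISS. Cache (old->new): [C]
  2. access T: MISS. Cache (old->new): [C T]
  3. access T: HIT. Cache (old->new): [C T]
  4. access T: HIT. Cache (old->new): [C T]
  5. access C: HIT. Cache (old->new): [C T]
  6. access J: MISS, evict C. Cache (old->new): [T J]
  7. access T: HIT. Cache (old->new): [T J]
  8. access T: HIT. Cache (old->new): [T J]
  9. access T: HIT. Cache (old->new): [T J]
  10. access H: MISS, evict T. Cache (old->new): [J H]
  11. access C: MISS, evict J. Cache (old->new): [H C]
  12. access C: HIT. Cache (old->new): [H C]
  13. access C: HIT. Cache (old->new): [H C]
  14. access C: HIT. Cache (old->new): [H C]
  15. access J: MISS, evict H. Cache (old->new): [C J]
  16. access J: HIT. Cache (old->new): [C J]
  17. access C: HIT. Cache (old->new): [C J]
  18. access J: HIT. Cache (old->new): [C J]
  19. access C: HIT. Cache (old->new): [C J]
  20. access T: MISS, evict C. Cache (old->new): [J T]
Total: 13 hits, 7 misses, 5 evictions

Answer: J T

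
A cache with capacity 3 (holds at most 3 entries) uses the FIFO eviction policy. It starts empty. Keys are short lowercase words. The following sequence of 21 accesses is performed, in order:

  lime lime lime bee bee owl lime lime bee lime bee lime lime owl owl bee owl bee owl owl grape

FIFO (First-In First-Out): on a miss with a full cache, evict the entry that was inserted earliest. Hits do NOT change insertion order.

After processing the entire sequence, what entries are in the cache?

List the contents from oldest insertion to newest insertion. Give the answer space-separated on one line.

FIFO simulation (capacity=3):
  1. access lime: MISS. Cache (old->new): [lime]
  2. access lime: HIT. Cache (old->new): [lime]
  3. access lime: HIT. Cache (old->new): [lime]
  4. access bee: MISS. Cache (old->new): [lime bee]
  5. access bee: HIT. Cache (old->new): [lime bee]
  6. access owl: MISS. Cache (old->new): [lime bee owl]
  7. access lime: HIT. Cache (old->new): [lime bee owl]
  8. access lime: HIT. Cache (old->new): [lime bee owl]
  9. access bee: HIT. Cache (old->new): [lime bee owl]
  10. access lime: HIT. Cache (old->new): [lime bee owl]
  11. access bee: HIT. Cache (old->new): [lime bee owl]
  12. access lime: HIT. Cache (old->new): [lime bee owl]
  13. access lime: HIT. Cache (old->new): [lime bee owl]
  14. access owl: HIT. Cache (old->new): [lime bee owl]
  15. access owl: HIT. Cache (old->new): [lime bee owl]
  16. access bee: HIT. Cache (old->new): [lime bee owl]
  17. access owl: HIT. Cache (old->new): [lime bee owl]
  18. access bee: HIT. Cache (old->new): [lime bee owl]
  19. access owl: HIT. Cache (old->new): [lime bee owl]
  20. access owl: HIT. Cache (old->new): [lime bee owl]
  21. access grape: MISS, evict lime. Cache (old->new): [bee owl grape]
Total: 17 hits, 4 misses, 1 evictions

Answer: bee owl grape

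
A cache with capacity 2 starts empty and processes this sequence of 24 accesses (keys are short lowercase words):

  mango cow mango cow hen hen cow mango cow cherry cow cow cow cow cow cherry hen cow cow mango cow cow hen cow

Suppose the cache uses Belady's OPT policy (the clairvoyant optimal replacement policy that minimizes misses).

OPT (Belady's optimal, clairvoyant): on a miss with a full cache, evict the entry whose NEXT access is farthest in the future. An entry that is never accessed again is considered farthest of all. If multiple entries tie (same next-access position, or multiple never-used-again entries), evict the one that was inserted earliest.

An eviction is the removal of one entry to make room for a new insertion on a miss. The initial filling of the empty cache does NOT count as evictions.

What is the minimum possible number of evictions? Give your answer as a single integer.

Answer: 6

Derivation:
OPT (Belady) simulation (capacity=2):
  1. access mango: MISS. Cache: [mango]
  2. access cow: MISS. Cache: [mango cow]
  3. access mango: HIT. Next use of mango: step 8. Cache: [mango cow]
  4. access cow: HIT. Next use of cow: step 7. Cache: [mango cow]
  5. access hen: MISS, evict mango (next use: step 8). Cache: [cow hen]
  6. access hen: HIT. Next use of hen: step 17. Cache: [cow hen]
  7. access cow: HIT. Next use of cow: step 9. Cache: [cow hen]
  8. access mango: MISS, evict hen (next use: step 17). Cache: [cow mango]
  9. access cow: HIT. Next use of cow: step 11. Cache: [cow mango]
  10. access cherry: MISS, evict mango (next use: step 20). Cache: [cow cherry]
  11. access cow: HIT. Next use of cow: step 12. Cache: [cow cherry]
  12. access cow: HIT. Next use of cow: step 13. Cache: [cow cherry]
  13. access cow: HIT. Next use of cow: step 14. Cache: [cow cherry]
  14. access cow: HIT. Next use of cow: step 15. Cache: [cow cherry]
  15. access cow: HIT. Next use of cow: step 18. Cache: [cow cherry]
  16. access cherry: HIT. Next use of cherry: never. Cache: [cow cherry]
  17. access hen: MISS, evict cherry (next use: never). Cache: [cow hen]
  18. access cow: HIT. Next use of cow: step 19. Cache: [cow hen]
  19. access cow: HIT. Next use of cow: step 21. Cache: [cow hen]
  20. access mango: MISS, evict hen (next use: step 23). Cache: [cow mango]
  21. access cow: HIT. Next use of cow: step 22. Cache: [cow mango]
  22. access cow: HIT. Next use of cow: step 24. Cache: [cow mango]
  23. access hen: MISS, evict mango (next use: never). Cache: [cow hen]
  24. access cow: HIT. Next use of cow: never. Cache: [cow hen]
Total: 16 hits, 8 misses, 6 evictions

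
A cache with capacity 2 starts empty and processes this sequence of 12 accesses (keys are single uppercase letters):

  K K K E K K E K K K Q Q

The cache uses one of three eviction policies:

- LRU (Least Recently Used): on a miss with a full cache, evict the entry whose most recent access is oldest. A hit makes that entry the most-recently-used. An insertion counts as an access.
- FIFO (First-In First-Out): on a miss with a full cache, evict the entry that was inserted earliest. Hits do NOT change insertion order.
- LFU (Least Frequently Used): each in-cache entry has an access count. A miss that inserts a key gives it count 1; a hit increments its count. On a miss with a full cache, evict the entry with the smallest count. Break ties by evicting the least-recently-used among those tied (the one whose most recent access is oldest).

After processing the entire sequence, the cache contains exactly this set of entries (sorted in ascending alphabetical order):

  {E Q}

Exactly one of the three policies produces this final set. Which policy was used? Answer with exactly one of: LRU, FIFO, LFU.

Answer: FIFO

Derivation:
Simulating under each policy and comparing final sets:
  LRU: final set = {K Q} -> differs
  FIFO: final set = {E Q} -> MATCHES target
  LFU: final set = {K Q} -> differs
Only FIFO produces the target set.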